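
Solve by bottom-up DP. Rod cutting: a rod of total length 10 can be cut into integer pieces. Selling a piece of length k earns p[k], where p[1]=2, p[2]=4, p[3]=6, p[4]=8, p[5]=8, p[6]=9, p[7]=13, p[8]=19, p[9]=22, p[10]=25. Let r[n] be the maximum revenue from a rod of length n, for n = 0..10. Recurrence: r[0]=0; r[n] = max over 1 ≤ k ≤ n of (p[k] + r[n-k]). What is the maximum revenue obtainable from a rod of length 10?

25

   n    0    1    2    3    4    5    6    7    8    9   10
r[n]    0    2    4    6    8   10   12   14   19   22   25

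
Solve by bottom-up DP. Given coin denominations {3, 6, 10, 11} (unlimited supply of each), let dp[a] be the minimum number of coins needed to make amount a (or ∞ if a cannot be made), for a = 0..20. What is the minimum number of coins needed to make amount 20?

2

 a  0  1  2  3  4  5  6  7  8  9 10 11 12 13 14 15 16 17 18 19 20
dp  0  -  -  1  -  -  1  -  -  2  1  1  2  2  2  3  2  2  3  3  2
(- denotes ∞ / unreachable)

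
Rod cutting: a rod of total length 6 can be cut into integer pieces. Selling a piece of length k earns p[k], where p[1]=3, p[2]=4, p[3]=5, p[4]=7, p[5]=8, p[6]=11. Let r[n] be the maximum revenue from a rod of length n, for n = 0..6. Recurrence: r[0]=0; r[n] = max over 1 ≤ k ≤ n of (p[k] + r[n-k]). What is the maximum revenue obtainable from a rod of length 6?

   n    0    1    2    3    4    5    6
r[n]    0    3    6    9   12   15   18

18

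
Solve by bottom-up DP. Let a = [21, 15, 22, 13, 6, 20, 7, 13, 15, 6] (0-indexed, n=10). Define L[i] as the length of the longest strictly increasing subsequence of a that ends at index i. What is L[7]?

   i    0    1    2    3    4    5    6    7    8    9
a[i]   21   15   22   13    6   20    7   13   15    6
L[i]    1    1    2    1    1    2    2    3    4    1

3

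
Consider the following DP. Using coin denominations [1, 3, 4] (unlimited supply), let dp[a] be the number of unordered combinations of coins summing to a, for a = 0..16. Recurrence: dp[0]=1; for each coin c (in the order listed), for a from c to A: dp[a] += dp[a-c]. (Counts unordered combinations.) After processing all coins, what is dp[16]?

after  coin     0     1     2     3     4     5     6     7     8     9    10    11    12    13    14    15    16
          1     1     1     1     1     1     1     1     1     1     1     1     1     1     1     1     1     1
          3     1     1     1     2     2     2     3     3     3     4     4     4     5     5     5     6     6
          4     1     1     1     2     3     3     4     5     6     7     8     9    11    12    13    15    17

17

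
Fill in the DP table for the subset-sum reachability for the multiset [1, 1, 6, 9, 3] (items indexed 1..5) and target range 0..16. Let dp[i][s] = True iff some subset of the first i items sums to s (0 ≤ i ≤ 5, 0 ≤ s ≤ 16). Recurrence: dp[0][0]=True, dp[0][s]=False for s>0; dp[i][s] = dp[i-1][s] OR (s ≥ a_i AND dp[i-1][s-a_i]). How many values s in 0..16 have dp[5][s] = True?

17

i\s   0   1   2   3   4   5   6   7   8   9  10  11  12  13  14  15  16
  0   T   F   F   F   F   F   F   F   F   F   F   F   F   F   F   F   F
  1   T   T   F   F   F   F   F   F   F   F   F   F   F   F   F   F   F
  2   T   T   T   F   F   F   F   F   F   F   F   F   F   F   F   F   F
  3   T   T   T   F   F   F   T   T   T   F   F   F   F   F   F   F   F
  4   T   T   T   F   F   F   T   T   T   T   T   T   F   F   F   T   T
  5   T   T   T   T   T   T   T   T   T   T   T   T   T   T   T   T   T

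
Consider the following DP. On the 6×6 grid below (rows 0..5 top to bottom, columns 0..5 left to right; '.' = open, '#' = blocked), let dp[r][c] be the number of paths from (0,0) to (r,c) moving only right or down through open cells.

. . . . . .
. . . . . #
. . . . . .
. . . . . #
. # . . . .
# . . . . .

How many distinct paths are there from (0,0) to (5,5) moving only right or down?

r\c   0   1   2   3   4   5
  0   1   1   1   1   1   1
  1   1   2   3   4   5   0
  2   1   3   6  10  15  15
  3   1   4  10  20  35   0
  4   1   0  10  30  65  65
  5   0   0  10  40 105 170

170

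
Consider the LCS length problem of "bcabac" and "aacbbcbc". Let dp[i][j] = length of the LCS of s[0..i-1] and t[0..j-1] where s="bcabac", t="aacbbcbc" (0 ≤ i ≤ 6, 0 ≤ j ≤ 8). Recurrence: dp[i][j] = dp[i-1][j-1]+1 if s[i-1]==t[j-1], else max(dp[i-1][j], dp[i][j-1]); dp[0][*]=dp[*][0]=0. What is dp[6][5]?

   ''  a  a  c  b  b  c  b  c
''  0  0  0  0  0  0  0  0  0
 b  0  0  0  0  1  1  1  1  1
 c  0  0  0  1  1  1  2  2  2
 a  0  1  1  1  1  1  2  2  2
 b  0  1  1  1  2  2  2  3  3
 a  0  1  2  2  2  2  2  3  3
 c  0  1  2  3  3  3  3  3  4

3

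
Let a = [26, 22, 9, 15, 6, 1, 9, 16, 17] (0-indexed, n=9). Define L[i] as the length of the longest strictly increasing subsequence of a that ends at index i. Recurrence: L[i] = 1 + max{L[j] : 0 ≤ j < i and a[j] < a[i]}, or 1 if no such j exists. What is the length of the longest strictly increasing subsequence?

   i    0    1    2    3    4    5    6    7    8
a[i]   26   22    9   15    6    1    9   16   17
L[i]    1    1    1    2    1    1    2    3    4

4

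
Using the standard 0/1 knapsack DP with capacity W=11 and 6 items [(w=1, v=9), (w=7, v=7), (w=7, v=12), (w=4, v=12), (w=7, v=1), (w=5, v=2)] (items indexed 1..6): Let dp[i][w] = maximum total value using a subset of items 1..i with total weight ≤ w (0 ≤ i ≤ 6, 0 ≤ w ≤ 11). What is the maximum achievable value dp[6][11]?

24

i\w   0   1   2   3   4   5   6   7   8   9  10  11
  0   0   0   0   0   0   0   0   0   0   0   0   0
  1   0   9   9   9   9   9   9   9   9   9   9   9
  2   0   9   9   9   9   9   9   9  16  16  16  16
  3   0   9   9   9   9   9   9  12  21  21  21  21
  4   0   9   9   9  12  21  21  21  21  21  21  24
  5   0   9   9   9  12  21  21  21  21  21  21  24
  6   0   9   9   9  12  21  21  21  21  21  23  24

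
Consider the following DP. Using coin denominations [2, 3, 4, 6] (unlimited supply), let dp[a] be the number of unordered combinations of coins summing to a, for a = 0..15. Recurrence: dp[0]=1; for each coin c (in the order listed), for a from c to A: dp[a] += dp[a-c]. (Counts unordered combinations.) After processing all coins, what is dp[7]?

2

after  coin     0     1     2     3     4     5     6     7     8     9    10    11    12    13    14    15
          2     1     0     1     0     1     0     1     0     1     0     1     0     1     0     1     0
          3     1     0     1     1     1     1     2     1     2     2     2     2     3     2     3     3
          4     1     0     1     1     2     1     3     2     4     3     5     4     7     5     8     7
          6     1     0     1     1     2     1     4     2     5     4     7     5    11     7    13    11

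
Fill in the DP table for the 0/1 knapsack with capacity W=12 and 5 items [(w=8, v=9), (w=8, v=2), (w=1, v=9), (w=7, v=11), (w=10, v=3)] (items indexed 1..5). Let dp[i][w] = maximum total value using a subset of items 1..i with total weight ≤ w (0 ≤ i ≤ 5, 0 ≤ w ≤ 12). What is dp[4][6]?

i\w   0   1   2   3   4   5   6   7   8   9  10  11  12
  0   0   0   0   0   0   0   0   0   0   0   0   0   0
  1   0   0   0   0   0   0   0   0   9   9   9   9   9
  2   0   0   0   0   0   0   0   0   9   9   9   9   9
  3   0   9   9   9   9   9   9   9   9  18  18  18  18
  4   0   9   9   9   9   9   9  11  20  20  20  20  20
  5   0   9   9   9   9   9   9  11  20  20  20  20  20

9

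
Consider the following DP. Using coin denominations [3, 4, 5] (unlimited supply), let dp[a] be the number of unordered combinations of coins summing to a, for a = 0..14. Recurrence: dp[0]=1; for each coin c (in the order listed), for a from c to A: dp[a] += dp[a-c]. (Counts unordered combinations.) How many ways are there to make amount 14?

after  coin     0     1     2     3     4     5     6     7     8     9    10    11    12    13    14
          3     1     0     0     1     0     0     1     0     0     1     0     0     1     0     0
          4     1     0     0     1     1     0     1     1     1     1     1     1     2     1     1
          5     1     0     0     1     1     1     1     1     2     2     2     2     3     3     3

3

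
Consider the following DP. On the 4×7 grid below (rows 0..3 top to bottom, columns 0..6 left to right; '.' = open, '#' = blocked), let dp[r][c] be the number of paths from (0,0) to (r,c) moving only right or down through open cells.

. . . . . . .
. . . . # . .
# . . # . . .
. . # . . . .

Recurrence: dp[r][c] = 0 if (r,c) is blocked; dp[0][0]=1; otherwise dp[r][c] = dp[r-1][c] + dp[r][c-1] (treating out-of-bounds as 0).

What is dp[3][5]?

r\c   0   1   2   3   4   5   6
  0   1   1   1   1   1   1   1
  1   1   2   3   4   0   1   2
  2   0   2   5   0   0   1   3
  3   0   2   0   0   0   1   4

1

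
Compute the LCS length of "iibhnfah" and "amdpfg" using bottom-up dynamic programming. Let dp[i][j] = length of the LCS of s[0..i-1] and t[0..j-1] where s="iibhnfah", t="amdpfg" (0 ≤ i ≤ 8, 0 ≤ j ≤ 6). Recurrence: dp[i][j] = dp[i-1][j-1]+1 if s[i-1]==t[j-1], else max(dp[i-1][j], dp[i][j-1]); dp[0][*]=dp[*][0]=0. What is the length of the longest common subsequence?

   ''  a  m  d  p  f  g
''  0  0  0  0  0  0  0
 i  0  0  0  0  0  0  0
 i  0  0  0  0  0  0  0
 b  0  0  0  0  0  0  0
 h  0  0  0  0  0  0  0
 n  0  0  0  0  0  0  0
 f  0  0  0  0  0  1  1
 a  0  1  1  1  1  1  1
 h  0  1  1  1  1  1  1

1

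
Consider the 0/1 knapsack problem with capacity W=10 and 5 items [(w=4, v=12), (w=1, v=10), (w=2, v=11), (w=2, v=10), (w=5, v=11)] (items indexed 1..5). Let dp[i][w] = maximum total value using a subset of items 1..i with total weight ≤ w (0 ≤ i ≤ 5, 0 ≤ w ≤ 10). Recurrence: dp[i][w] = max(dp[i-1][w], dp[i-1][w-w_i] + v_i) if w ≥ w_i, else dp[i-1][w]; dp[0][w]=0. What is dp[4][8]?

33

i\w   0   1   2   3   4   5   6   7   8   9  10
  0   0   0   0   0   0   0   0   0   0   0   0
  1   0   0   0   0  12  12  12  12  12  12  12
  2   0  10  10  10  12  22  22  22  22  22  22
  3   0  10  11  21  21  22  23  33  33  33  33
  4   0  10  11  21  21  31  31  33  33  43  43
  5   0  10  11  21  21  31  31  33  33  43  43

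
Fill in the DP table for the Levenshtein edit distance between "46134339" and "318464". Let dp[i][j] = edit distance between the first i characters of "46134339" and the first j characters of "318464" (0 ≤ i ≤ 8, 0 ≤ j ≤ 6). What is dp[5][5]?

4

   ''  3  1  8  4  6  4
''  0  1  2  3  4  5  6
 4  1  1  2  3  3  4  5
 6  2  2  2  3  4  3  4
 1  3  3  2  3  4  4  4
 3  4  3  3  3  4  5  5
 4  5  4  4  4  3  4  5
 3  6  5  5  5  4  4  5
 3  7  6  6  6  5  5  5
 9  8  7  7  7  6  6  6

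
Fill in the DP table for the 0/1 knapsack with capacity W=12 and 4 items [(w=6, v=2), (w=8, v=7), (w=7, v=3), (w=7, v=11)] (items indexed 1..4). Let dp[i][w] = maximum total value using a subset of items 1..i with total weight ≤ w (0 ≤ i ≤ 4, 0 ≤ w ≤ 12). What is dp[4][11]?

i\w   0   1   2   3   4   5   6   7   8   9  10  11  12
  0   0   0   0   0   0   0   0   0   0   0   0   0   0
  1   0   0   0   0   0   0   2   2   2   2   2   2   2
  2   0   0   0   0   0   0   2   2   7   7   7   7   7
  3   0   0   0   0   0   0   2   3   7   7   7   7   7
  4   0   0   0   0   0   0   2  11  11  11  11  11  11

11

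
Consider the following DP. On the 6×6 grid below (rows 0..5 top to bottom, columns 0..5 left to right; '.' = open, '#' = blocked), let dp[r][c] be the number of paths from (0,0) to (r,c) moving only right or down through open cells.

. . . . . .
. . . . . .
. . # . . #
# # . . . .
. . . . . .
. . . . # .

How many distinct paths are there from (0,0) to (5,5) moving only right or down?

30

r\c   0   1   2   3   4   5
  0   1   1   1   1   1   1
  1   1   2   3   4   5   6
  2   1   3   0   4   9   0
  3   0   0   0   4  13  13
  4   0   0   0   4  17  30
  5   0   0   0   4   0  30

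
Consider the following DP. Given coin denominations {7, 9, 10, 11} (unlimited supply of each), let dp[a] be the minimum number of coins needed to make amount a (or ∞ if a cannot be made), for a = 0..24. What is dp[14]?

2

 a  0  1  2  3  4  5  6  7  8  9 10 11 12 13 14 15 16 17 18 19 20 21 22 23 24
dp  0  -  -  -  -  -  -  1  -  1  1  1  -  -  2  -  2  2  2  2  2  2  2  3  3
(- denotes ∞ / unreachable)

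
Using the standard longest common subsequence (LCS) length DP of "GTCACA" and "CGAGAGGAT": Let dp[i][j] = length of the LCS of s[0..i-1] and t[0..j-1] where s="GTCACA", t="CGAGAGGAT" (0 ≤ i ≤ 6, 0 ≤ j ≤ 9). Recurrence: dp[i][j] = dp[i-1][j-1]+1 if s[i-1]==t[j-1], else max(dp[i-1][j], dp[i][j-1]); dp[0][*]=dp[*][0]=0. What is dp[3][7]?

1

   ''  C  G  A  G  A  G  G  A  T
''  0  0  0  0  0  0  0  0  0  0
 G  0  0  1  1  1  1  1  1  1  1
 T  0  0  1  1  1  1  1  1  1  2
 C  0  1  1  1  1  1  1  1  1  2
 A  0  1  1  2  2  2  2  2  2  2
 C  0  1  1  2  2  2  2  2  2  2
 A  0  1  1  2  2  3  3  3  3  3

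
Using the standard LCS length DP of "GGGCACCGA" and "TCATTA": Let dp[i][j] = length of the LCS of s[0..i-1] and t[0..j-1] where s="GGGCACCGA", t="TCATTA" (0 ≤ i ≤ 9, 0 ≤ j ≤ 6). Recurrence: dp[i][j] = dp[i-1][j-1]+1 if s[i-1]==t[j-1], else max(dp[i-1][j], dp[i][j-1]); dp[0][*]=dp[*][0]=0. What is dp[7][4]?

2

   ''  T  C  A  T  T  A
''  0  0  0  0  0  0  0
 G  0  0  0  0  0  0  0
 G  0  0  0  0  0  0  0
 G  0  0  0  0  0  0  0
 C  0  0  1  1  1  1  1
 A  0  0  1  2  2  2  2
 C  0  0  1  2  2  2  2
 C  0  0  1  2  2  2  2
 G  0  0  1  2  2  2  2
 A  0  0  1  2  2  2  3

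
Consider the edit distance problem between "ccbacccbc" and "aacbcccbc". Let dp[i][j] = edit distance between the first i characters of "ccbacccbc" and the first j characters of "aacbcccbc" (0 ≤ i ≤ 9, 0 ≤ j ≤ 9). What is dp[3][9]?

6

   ''  a  a  c  b  c  c  c  b  c
''  0  1  2  3  4  5  6  7  8  9
 c  1  1  2  2  3  4  5  6  7  8
 c  2  2  2  2  3  3  4  5  6  7
 b  3  3  3  3  2  3  4  5  5  6
 a  4  3  3  4  3  3  4  5  6  6
 c  5  4  4  3  4  3  3  4  5  6
 c  6  5  5  4  4  4  3  3  4  5
 c  7  6  6  5  5  4  4  3  4  4
 b  8  7  7  6  5  5  5  4  3  4
 c  9  8  8  7  6  5  5  5  4  3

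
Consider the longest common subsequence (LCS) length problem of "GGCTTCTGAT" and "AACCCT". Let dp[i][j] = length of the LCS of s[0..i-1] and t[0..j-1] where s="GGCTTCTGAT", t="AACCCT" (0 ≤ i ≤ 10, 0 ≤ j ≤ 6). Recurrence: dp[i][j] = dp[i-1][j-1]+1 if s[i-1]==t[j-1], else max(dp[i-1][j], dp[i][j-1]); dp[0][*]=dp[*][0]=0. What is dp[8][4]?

   ''  A  A  C  C  C  T
''  0  0  0  0  0  0  0
 G  0  0  0  0  0  0  0
 G  0  0  0  0  0  0  0
 C  0  0  0  1  1  1  1
 T  0  0  0  1  1  1  2
 T  0  0  0  1  1  1  2
 C  0  0  0  1  2  2  2
 T  0  0  0  1  2  2  3
 G  0  0  0  1  2  2  3
 A  0  1  1  1  2  2  3
 T  0  1  1  1  2  2  3

2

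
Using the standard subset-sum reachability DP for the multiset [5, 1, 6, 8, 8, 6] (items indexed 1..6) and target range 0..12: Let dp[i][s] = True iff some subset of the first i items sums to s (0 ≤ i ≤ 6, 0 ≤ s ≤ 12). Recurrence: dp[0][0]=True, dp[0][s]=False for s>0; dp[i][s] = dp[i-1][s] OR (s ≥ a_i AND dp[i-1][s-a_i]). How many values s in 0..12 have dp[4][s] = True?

9

i\s   0   1   2   3   4   5   6   7   8   9  10  11  12
  0   T   F   F   F   F   F   F   F   F   F   F   F   F
  1   T   F   F   F   F   T   F   F   F   F   F   F   F
  2   T   T   F   F   F   T   T   F   F   F   F   F   F
  3   T   T   F   F   F   T   T   T   F   F   F   T   T
  4   T   T   F   F   F   T   T   T   T   T   F   T   T
  5   T   T   F   F   F   T   T   T   T   T   F   T   T
  6   T   T   F   F   F   T   T   T   T   T   F   T   T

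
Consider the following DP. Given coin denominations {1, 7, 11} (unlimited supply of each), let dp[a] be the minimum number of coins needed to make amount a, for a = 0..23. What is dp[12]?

2

 a  0  1  2  3  4  5  6  7  8  9 10 11 12 13 14 15 16 17 18 19 20 21 22 23
dp  0  1  2  3  4  5  6  1  2  3  4  1  2  3  2  3  4  5  2  3  4  3  2  3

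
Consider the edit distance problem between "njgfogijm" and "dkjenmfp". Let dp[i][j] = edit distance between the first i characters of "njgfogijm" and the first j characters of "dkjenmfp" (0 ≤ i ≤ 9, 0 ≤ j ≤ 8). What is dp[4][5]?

4

   ''  d  k  j  e  n  m  f  p
''  0  1  2  3  4  5  6  7  8
 n  1  1  2  3  4  4  5  6  7
 j  2  2  2  2  3  4  5  6  7
 g  3  3  3  3  3  4  5  6  7
 f  4  4  4  4  4  4  5  5  6
 o  5  5  5  5  5  5  5  6  6
 g  6  6  6  6  6  6  6  6  7
 i  7  7  7  7  7  7  7  7  7
 j  8  8  8  7  8  8  8  8  8
 m  9  9  9  8  8  9  8  9  9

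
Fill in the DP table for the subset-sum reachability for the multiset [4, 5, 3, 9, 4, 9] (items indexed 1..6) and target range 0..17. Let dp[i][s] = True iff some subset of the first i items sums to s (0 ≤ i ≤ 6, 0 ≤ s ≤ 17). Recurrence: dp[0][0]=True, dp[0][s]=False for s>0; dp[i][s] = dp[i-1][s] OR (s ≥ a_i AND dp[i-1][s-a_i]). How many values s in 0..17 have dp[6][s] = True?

i\s   0   1   2   3   4   5   6   7   8   9  10  11  12  13  14  15  16  17
  0   T   F   F   F   F   F   F   F   F   F   F   F   F   F   F   F   F   F
  1   T   F   F   F   T   F   F   F   F   F   F   F   F   F   F   F   F   F
  2   T   F   F   F   T   T   F   F   F   T   F   F   F   F   F   F   F   F
  3   T   F   F   T   T   T   F   T   T   T   F   F   T   F   F   F   F   F
  4   T   F   F   T   T   T   F   T   T   T   F   F   T   T   T   F   T   T
  5   T   F   F   T   T   T   F   T   T   T   F   T   T   T   T   F   T   T
  6   T   F   F   T   T   T   F   T   T   T   F   T   T   T   T   F   T   T

13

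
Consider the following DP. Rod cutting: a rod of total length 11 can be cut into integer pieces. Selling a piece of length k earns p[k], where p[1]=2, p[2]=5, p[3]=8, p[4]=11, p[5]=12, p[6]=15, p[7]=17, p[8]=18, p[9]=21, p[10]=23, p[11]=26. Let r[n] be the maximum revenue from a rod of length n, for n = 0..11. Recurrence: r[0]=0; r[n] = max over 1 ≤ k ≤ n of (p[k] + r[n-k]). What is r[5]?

   n    0    1    2    3    4    5    6    7    8    9   10   11
r[n]    0    2    5    8   11   13   16   19   22   24   27   30

13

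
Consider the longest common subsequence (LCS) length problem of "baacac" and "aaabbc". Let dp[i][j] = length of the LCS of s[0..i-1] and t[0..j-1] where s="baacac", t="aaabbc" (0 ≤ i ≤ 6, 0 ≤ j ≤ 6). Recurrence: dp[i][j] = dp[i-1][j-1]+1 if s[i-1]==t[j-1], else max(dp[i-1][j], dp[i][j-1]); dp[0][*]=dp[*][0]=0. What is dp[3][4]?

   ''  a  a  a  b  b  c
''  0  0  0  0  0  0  0
 b  0  0  0  0  1  1  1
 a  0  1  1  1  1  1  1
 a  0  1  2  2  2  2  2
 c  0  1  2  2  2  2  3
 a  0  1  2  3  3  3  3
 c  0  1  2  3  3  3  4

2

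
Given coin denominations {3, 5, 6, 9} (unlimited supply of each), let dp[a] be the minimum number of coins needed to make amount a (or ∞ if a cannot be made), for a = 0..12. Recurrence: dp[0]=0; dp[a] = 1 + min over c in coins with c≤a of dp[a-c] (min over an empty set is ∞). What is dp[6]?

1

 a  0  1  2  3  4  5  6  7  8  9 10 11 12
dp  0  -  -  1  -  1  1  -  2  1  2  2  2
(- denotes ∞ / unreachable)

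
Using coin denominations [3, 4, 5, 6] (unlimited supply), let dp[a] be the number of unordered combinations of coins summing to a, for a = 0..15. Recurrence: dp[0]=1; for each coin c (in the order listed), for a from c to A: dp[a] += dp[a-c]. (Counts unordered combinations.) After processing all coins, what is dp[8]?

after  coin     0     1     2     3     4     5     6     7     8     9    10    11    12    13    14    15
          3     1     0     0     1     0     0     1     0     0     1     0     0     1     0     0     1
          4     1     0     0     1     1     0     1     1     1     1     1     1     2     1     1     2
          5     1     0     0     1     1     1     1     1     2     2     2     2     3     3     3     4
          6     1     0     0     1     1     1     2     1     2     3     3     3     5     4     5     7

2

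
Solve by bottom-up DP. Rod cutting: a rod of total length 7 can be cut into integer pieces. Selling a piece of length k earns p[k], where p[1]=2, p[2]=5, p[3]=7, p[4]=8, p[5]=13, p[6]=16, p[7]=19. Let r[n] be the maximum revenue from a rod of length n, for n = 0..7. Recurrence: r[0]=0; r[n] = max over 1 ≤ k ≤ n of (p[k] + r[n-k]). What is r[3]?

   n    0    1    2    3    4    5    6    7
r[n]    0    2    5    7   10   13   16   19

7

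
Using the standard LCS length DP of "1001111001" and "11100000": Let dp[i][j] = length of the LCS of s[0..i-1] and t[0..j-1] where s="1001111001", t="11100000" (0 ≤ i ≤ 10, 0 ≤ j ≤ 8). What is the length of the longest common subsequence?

   ''  1  1  1  0  0  0  0  0
''  0  0  0  0  0  0  0  0  0
 1  0  1  1  1  1  1  1  1  1
 0  0  1  1  1  2  2  2  2  2
 0  0  1  1  1  2  3  3  3  3
 1  0  1  2  2  2  3  3  3  3
 1  0  1  2  3  3  3  3  3  3
 1  0  1  2  3  3  3  3  3  3
 1  0  1  2  3  3  3  3  3  3
 0  0  1  2  3  4  4  4  4  4
 0  0  1  2  3  4  5  5  5  5
 1  0  1  2  3  4  5  5  5  5

5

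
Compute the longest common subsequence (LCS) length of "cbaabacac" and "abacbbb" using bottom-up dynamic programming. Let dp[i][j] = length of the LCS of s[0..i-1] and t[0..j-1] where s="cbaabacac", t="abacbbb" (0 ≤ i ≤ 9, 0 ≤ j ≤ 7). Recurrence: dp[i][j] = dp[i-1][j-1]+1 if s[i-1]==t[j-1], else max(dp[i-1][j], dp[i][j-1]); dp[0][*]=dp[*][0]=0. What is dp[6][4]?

3

   ''  a  b  a  c  b  b  b
''  0  0  0  0  0  0  0  0
 c  0  0  0  0  1  1  1  1
 b  0  0  1  1  1  2  2  2
 a  0  1  1  2  2  2  2  2
 a  0  1  1  2  2  2  2  2
 b  0  1  2  2  2  3  3  3
 a  0  1  2  3  3  3  3  3
 c  0  1  2  3  4  4  4  4
 a  0  1  2  3  4  4  4  4
 c  0  1  2  3  4  4  4  4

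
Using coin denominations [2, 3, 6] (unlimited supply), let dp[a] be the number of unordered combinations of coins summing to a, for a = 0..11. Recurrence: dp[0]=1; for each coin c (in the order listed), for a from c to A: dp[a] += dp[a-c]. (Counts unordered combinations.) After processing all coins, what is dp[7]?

1

after  coin     0     1     2     3     4     5     6     7     8     9    10    11
          2     1     0     1     0     1     0     1     0     1     0     1     0
          3     1     0     1     1     1     1     2     1     2     2     2     2
          6     1     0     1     1     1     1     3     1     3     3     3     3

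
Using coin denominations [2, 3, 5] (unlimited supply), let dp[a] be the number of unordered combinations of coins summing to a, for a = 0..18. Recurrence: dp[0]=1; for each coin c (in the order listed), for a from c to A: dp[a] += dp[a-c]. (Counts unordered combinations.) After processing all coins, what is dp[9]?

3

after  coin     0     1     2     3     4     5     6     7     8     9    10    11    12    13    14    15    16    17    18
          2     1     0     1     0     1     0     1     0     1     0     1     0     1     0     1     0     1     0     1
          3     1     0     1     1     1     1     2     1     2     2     2     2     3     2     3     3     3     3     4
          5     1     0     1     1     1     2     2     2     3     3     4     4     5     5     6     7     7     8     9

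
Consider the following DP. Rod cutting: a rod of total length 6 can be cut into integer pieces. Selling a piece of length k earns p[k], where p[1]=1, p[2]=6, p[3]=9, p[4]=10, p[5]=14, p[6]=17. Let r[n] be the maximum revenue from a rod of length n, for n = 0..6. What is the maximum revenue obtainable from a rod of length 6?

18

   n    0    1    2    3    4    5    6
r[n]    0    1    6    9   12   15   18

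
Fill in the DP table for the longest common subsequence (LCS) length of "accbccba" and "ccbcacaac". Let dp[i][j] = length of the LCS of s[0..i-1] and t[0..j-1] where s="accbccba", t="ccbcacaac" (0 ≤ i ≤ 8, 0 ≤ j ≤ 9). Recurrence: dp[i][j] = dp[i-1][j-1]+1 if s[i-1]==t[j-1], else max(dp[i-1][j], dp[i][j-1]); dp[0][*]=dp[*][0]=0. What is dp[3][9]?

   ''  c  c  b  c  a  c  a  a  c
''  0  0  0  0  0  0  0  0  0  0
 a  0  0  0  0  0  1  1  1  1  1
 c  0  1  1  1  1  1  2  2  2  2
 c  0  1  2  2  2  2  2  2  2  3
 b  0  1  2  3  3  3  3  3  3  3
 c  0  1  2  3  4  4  4  4  4  4
 c  0  1  2  3  4  4  5  5  5  5
 b  0  1  2  3  4  4  5  5  5  5
 a  0  1  2  3  4  5  5  6  6  6

3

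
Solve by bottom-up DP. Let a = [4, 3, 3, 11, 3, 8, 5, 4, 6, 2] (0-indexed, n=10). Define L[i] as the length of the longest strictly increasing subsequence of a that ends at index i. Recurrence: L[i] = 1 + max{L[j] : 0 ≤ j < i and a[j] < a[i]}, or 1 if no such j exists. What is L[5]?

   i    0    1    2    3    4    5    6    7    8    9
a[i]    4    3    3   11    3    8    5    4    6    2
L[i]    1    1    1    2    1    2    2    2    3    1

2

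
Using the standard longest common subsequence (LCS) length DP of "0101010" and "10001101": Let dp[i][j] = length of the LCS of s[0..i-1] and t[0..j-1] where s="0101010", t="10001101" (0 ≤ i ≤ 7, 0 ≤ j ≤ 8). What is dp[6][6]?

   ''  1  0  0  0  1  1  0  1
''  0  0  0  0  0  0  0  0  0
 0  0  0  1  1  1  1  1  1  1
 1  0  1  1  1  1  2  2  2  2
 0  0  1  2  2  2  2  2  3  3
 1  0  1  2  2  2  3  3  3  4
 0  0  1  2  3  3  3  3  4  4
 1  0  1  2  3  3  4  4  4  5
 0  0  1  2  3  4  4  4  5  5

4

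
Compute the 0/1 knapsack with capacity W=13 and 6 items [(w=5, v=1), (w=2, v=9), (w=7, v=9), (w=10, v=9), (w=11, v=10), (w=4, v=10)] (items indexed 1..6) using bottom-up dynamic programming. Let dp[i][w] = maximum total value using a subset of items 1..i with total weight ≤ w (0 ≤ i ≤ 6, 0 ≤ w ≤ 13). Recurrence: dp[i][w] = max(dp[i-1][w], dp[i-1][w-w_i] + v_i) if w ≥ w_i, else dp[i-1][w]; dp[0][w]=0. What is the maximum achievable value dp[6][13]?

28

i\w   0   1   2   3   4   5   6   7   8   9  10  11  12  13
  0   0   0   0   0   0   0   0   0   0   0   0   0   0   0
  1   0   0   0   0   0   1   1   1   1   1   1   1   1   1
  2   0   0   9   9   9   9   9  10  10  10  10  10  10  10
  3   0   0   9   9   9   9   9  10  10  18  18  18  18  18
  4   0   0   9   9   9   9   9  10  10  18  18  18  18  18
  5   0   0   9   9   9   9   9  10  10  18  18  18  18  19
  6   0   0   9   9  10  10  19  19  19  19  19  20  20  28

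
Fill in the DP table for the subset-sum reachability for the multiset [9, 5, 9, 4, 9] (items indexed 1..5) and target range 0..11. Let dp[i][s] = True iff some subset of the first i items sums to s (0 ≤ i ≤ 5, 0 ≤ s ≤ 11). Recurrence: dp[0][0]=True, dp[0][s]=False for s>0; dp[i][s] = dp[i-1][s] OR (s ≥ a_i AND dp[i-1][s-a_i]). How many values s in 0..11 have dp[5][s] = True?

i\s   0   1   2   3   4   5   6   7   8   9  10  11
  0   T   F   F   F   F   F   F   F   F   F   F   F
  1   T   F   F   F   F   F   F   F   F   T   F   F
  2   T   F   F   F   F   T   F   F   F   T   F   F
  3   T   F   F   F   F   T   F   F   F   T   F   F
  4   T   F   F   F   T   T   F   F   F   T   F   F
  5   T   F   F   F   T   T   F   F   F   T   F   F

4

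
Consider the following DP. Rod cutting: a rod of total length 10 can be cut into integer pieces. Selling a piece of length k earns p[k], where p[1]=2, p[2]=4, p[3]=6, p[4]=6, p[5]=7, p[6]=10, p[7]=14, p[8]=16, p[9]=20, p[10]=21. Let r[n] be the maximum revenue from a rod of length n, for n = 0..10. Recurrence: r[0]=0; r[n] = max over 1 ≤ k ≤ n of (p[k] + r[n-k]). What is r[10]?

22

   n    0    1    2    3    4    5    6    7    8    9   10
r[n]    0    2    4    6    8   10   12   14   16   20   22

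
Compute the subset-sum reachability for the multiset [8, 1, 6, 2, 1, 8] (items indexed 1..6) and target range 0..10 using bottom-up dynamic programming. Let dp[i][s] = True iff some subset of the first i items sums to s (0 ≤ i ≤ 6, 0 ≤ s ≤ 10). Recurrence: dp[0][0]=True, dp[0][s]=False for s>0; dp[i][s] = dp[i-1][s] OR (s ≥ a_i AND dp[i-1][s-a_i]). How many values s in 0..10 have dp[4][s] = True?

i\s   0   1   2   3   4   5   6   7   8   9  10
  0   T   F   F   F   F   F   F   F   F   F   F
  1   T   F   F   F   F   F   F   F   T   F   F
  2   T   T   F   F   F   F   F   F   T   T   F
  3   T   T   F   F   F   F   T   T   T   T   F
  4   T   T   T   T   F   F   T   T   T   T   T
  5   T   T   T   T   T   F   T   T   T   T   T
  6   T   T   T   T   T   F   T   T   T   T   T

9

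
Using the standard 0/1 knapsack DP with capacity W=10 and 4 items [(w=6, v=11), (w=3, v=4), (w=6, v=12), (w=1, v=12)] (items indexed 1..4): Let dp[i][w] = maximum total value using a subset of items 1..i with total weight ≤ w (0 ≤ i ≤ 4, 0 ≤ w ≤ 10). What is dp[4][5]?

16

i\w   0   1   2   3   4   5   6   7   8   9  10
  0   0   0   0   0   0   0   0   0   0   0   0
  1   0   0   0   0   0   0  11  11  11  11  11
  2   0   0   0   4   4   4  11  11  11  15  15
  3   0   0   0   4   4   4  12  12  12  16  16
  4   0  12  12  12  16  16  16  24  24  24  28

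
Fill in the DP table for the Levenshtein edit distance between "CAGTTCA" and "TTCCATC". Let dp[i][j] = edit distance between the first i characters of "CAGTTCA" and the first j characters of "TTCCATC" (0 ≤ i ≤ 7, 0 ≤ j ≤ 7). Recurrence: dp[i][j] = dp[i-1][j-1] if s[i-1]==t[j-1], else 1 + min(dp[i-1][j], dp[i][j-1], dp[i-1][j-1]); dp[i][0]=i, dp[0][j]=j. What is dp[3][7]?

   ''  T  T  C  C  A  T  C
''  0  1  2  3  4  5  6  7
 C  1  1  2  2  3  4  5  6
 A  2  2  2  3  3  3  4  5
 G  3  3  3  3  4  4  4  5
 T  4  3  3  4  4  5  4  5
 T  5  4  3  4  5  5  5  5
 C  6  5  4  3  4  5  6  5
 A  7  6  5  4  4  4  5  6

5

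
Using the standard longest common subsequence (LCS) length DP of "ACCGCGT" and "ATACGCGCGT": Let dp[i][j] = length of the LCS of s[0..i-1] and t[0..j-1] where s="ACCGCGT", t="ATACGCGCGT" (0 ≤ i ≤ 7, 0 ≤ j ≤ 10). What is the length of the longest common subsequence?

7

   ''  A  T  A  C  G  C  G  C  G  T
''  0  0  0  0  0  0  0  0  0  0  0
 A  0  1  1  1  1  1  1  1  1  1  1
 C  0  1  1  1  2  2  2  2  2  2  2
 C  0  1  1  1  2  2  3  3  3  3  3
 G  0  1  1  1  2  3  3  4  4  4  4
 C  0  1  1  1  2  3  4  4  5  5  5
 G  0  1  1  1  2  3  4  5  5  6  6
 T  0  1  2  2  2  3  4  5  5  6  7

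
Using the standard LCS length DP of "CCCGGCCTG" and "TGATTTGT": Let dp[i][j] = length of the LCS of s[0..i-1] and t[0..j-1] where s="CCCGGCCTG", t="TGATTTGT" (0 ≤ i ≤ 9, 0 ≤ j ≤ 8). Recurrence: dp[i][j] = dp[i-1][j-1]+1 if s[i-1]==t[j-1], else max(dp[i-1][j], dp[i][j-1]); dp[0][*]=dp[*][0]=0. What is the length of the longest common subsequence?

   ''  T  G  A  T  T  T  G  T
''  0  0  0  0  0  0  0  0  0
 C  0  0  0  0  0  0  0  0  0
 C  0  0  0  0  0  0  0  0  0
 C  0  0  0  0  0  0  0  0  0
 G  0  0  1  1  1  1  1  1  1
 G  0  0  1  1  1  1  1  2  2
 C  0  0  1  1  1  1  1  2  2
 C  0  0  1  1  1  1  1  2  2
 T  0  1  1  1  2  2  2  2  3
 G  0  1  2  2  2  2  2  3  3

3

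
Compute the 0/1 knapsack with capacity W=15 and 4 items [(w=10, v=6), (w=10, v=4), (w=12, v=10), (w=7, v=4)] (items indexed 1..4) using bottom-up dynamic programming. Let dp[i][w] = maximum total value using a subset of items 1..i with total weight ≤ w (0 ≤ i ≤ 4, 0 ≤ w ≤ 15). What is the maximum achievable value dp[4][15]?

10

i\w   0   1   2   3   4   5   6   7   8   9  10  11  12  13  14  15
  0   0   0   0   0   0   0   0   0   0   0   0   0   0   0   0   0
  1   0   0   0   0   0   0   0   0   0   0   6   6   6   6   6   6
  2   0   0   0   0   0   0   0   0   0   0   6   6   6   6   6   6
  3   0   0   0   0   0   0   0   0   0   0   6   6  10  10  10  10
  4   0   0   0   0   0   0   0   4   4   4   6   6  10  10  10  10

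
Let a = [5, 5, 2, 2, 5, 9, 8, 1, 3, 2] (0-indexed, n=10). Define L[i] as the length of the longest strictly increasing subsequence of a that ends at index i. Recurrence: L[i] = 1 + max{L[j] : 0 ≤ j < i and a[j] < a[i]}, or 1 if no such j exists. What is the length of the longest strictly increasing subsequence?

   i    0    1    2    3    4    5    6    7    8    9
a[i]    5    5    2    2    5    9    8    1    3    2
L[i]    1    1    1    1    2    3    3    1    2    2

3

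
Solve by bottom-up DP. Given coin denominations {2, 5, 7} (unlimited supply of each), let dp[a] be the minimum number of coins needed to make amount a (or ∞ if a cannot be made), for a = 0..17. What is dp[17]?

 a  0  1  2  3  4  5  6  7  8  9 10 11 12 13 14 15 16 17
dp  0  -  1  -  2  1  3  1  4  2  2  3  2  4  2  3  3  3
(- denotes ∞ / unreachable)

3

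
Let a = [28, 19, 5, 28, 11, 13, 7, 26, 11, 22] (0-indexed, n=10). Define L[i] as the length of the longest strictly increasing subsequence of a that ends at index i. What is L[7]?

   i    0    1    2    3    4    5    6    7    8    9
a[i]   28   19    5   28   11   13    7   26   11   22
L[i]    1    1    1    2    2    3    2    4    3    4

4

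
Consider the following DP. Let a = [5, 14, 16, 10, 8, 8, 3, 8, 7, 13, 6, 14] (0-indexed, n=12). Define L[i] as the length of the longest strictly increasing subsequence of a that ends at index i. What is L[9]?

   i    0    1    2    3    4    5    6    7    8    9   10   11
a[i]    5   14   16   10    8    8    3    8    7   13    6   14
L[i]    1    2    3    2    2    2    1    2    2    3    2    4

3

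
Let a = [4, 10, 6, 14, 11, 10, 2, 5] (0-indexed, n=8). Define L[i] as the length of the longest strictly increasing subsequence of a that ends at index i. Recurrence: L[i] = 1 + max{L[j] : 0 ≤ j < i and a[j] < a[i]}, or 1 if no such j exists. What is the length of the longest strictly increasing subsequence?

   i    0    1    2    3    4    5    6    7
a[i]    4   10    6   14   11   10    2    5
L[i]    1    2    2    3    3    3    1    2

3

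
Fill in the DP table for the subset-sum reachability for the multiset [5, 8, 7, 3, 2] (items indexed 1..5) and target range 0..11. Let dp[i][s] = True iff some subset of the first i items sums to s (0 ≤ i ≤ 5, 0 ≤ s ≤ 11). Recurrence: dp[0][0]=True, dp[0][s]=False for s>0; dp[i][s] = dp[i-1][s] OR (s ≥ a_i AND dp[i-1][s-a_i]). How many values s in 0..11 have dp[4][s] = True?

7

i\s   0   1   2   3   4   5   6   7   8   9  10  11
  0   T   F   F   F   F   F   F   F   F   F   F   F
  1   T   F   F   F   F   T   F   F   F   F   F   F
  2   T   F   F   F   F   T   F   F   T   F   F   F
  3   T   F   F   F   F   T   F   T   T   F   F   F
  4   T   F   F   T   F   T   F   T   T   F   T   T
  5   T   F   T   T   F   T   F   T   T   T   T   T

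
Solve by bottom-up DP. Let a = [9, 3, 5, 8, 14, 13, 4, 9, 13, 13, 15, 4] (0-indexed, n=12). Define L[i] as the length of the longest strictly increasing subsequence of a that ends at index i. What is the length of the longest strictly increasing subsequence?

6

   i    0    1    2    3    4    5    6    7    8    9   10   11
a[i]    9    3    5    8   14   13    4    9   13   13   15    4
L[i]    1    1    2    3    4    4    2    4    5    5    6    2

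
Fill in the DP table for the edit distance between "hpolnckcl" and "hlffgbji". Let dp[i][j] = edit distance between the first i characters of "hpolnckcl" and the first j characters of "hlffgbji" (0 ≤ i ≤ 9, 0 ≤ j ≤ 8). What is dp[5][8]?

   ''  h  l  f  f  g  b  j  i
''  0  1  2  3  4  5  6  7  8
 h  1  0  1  2  3  4  5  6  7
 p  2  1  1  2  3  4  5  6  7
 o  3  2  2  2  3  4  5  6  7
 l  4  3  2  3  3  4  5  6  7
 n  5  4  3  3  4  4  5  6  7
 c  6  5  4  4  4  5  5  6  7
 k  7  6  5  5  5  5  6  6  7
 c  8  7  6  6  6  6  6  7  7
 l  9  8  7  7  7  7  7  7  8

7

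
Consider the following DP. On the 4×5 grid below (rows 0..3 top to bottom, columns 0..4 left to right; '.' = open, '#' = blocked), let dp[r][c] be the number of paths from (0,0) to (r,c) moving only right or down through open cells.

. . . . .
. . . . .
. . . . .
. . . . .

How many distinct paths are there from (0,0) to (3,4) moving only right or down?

35

r\c   0   1   2   3   4
  0   1   1   1   1   1
  1   1   2   3   4   5
  2   1   3   6  10  15
  3   1   4  10  20  35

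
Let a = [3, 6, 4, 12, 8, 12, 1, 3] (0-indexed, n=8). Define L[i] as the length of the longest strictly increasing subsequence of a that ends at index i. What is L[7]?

2

   i    0    1    2    3    4    5    6    7
a[i]    3    6    4   12    8   12    1    3
L[i]    1    2    2    3    3    4    1    2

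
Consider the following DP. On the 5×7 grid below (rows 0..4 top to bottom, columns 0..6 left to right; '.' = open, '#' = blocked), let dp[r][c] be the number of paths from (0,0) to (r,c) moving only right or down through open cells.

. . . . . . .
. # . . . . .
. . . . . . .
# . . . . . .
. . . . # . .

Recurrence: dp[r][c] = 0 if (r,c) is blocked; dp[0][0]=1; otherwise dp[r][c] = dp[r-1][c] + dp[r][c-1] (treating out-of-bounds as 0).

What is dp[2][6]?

16

r\c   0   1   2   3   4   5   6
  0   1   1   1   1   1   1   1
  1   1   0   1   2   3   4   5
  2   1   1   2   4   7  11  16
  3   0   1   3   7  14  25  41
  4   0   1   4  11   0  25  66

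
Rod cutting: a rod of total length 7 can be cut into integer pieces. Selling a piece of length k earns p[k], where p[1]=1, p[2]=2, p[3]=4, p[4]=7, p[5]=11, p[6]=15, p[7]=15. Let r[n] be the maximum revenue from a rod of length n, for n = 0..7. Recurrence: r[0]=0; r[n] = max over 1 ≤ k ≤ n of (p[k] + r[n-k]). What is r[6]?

15

   n    0    1    2    3    4    5    6    7
r[n]    0    1    2    4    7   11   15   16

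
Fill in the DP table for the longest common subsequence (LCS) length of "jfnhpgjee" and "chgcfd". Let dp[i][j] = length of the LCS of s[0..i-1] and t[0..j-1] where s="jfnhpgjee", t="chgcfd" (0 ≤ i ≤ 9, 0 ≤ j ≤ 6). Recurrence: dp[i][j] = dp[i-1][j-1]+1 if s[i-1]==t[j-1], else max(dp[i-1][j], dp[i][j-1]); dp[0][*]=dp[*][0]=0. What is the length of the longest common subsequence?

   ''  c  h  g  c  f  d
''  0  0  0  0  0  0  0
 j  0  0  0  0  0  0  0
 f  0  0  0  0  0  1  1
 n  0  0  0  0  0  1  1
 h  0  0  1  1  1  1  1
 p  0  0  1  1  1  1  1
 g  0  0  1  2  2  2  2
 j  0  0  1  2  2  2  2
 e  0  0  1  2  2  2  2
 e  0  0  1  2  2  2  2

2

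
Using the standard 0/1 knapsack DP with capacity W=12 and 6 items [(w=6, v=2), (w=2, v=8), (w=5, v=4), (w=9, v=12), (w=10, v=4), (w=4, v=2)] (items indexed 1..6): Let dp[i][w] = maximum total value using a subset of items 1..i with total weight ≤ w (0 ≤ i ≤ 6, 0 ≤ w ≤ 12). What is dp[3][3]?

i\w   0   1   2   3   4   5   6   7   8   9  10  11  12
  0   0   0   0   0   0   0   0   0   0   0   0   0   0
  1   0   0   0   0   0   0   2   2   2   2   2   2   2
  2   0   0   8   8   8   8   8   8  10  10  10  10  10
  3   0   0   8   8   8   8   8  12  12  12  12  12  12
  4   0   0   8   8   8   8   8  12  12  12  12  20  20
  5   0   0   8   8   8   8   8  12  12  12  12  20  20
  6   0   0   8   8   8   8  10  12  12  12  12  20  20

8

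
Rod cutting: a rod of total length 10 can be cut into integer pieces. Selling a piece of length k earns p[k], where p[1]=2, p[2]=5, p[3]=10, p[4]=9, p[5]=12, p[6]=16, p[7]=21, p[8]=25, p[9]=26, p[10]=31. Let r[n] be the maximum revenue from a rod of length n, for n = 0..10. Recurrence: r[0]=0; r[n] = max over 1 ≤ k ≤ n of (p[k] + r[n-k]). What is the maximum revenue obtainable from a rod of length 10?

   n    0    1    2    3    4    5    6    7    8    9   10
r[n]    0    2    5   10   12   15   20   22   25   30   32

32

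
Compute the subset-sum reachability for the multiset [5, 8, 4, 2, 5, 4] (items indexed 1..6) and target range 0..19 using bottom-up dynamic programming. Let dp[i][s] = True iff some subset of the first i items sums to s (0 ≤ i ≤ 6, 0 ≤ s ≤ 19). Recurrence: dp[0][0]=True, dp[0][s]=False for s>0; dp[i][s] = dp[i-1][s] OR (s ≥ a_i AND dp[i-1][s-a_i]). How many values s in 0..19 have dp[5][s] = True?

i\s   0   1   2   3   4   5   6   7   8   9  10  11  12  13  14  15  16  17  18  19
  0   T   F   F   F   F   F   F   F   F   F   F   F   F   F   F   F   F   F   F   F
  1   T   F   F   F   F   T   F   F   F   F   F   F   F   F   F   F   F   F   F   F
  2   T   F   F   F   F   T   F   F   T   F   F   F   F   T   F   F   F   F   F   F
  3   T   F   F   F   T   T   F   F   T   T   F   F   T   T   F   F   F   T   F   F
  4   T   F   T   F   T   T   T   T   T   T   T   T   T   T   T   T   F   T   F   T
  5   T   F   T   F   T   T   T   T   T   T   T   T   T   T   T   T   T   T   T   T
  6   T   F   T   F   T   T   T   T   T   T   T   T   T   T   T   T   T   T   T   T

18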